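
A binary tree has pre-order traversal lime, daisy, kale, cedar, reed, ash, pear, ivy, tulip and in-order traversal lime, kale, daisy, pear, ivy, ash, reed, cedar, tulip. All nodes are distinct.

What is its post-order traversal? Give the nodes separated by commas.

The first element of pre-order is the root; it splits in-order into left and right subtrees.
Root lime: left subtree has 0 nodes { }, right has 8 {kale, daisy, pear, ivy, ash, reed, cedar, tulip}.
  Root daisy: left subtree has 1 node {kale}, right has 6 {pear, ivy, ash, reed, cedar, tulip}.
    Root cedar: left subtree has 4 nodes {pear, ivy, ash, reed}, right has 1 {tulip}.
      Root reed: left subtree has 3 nodes {pear, ivy, ash}, right has 0 { }.
        Root ash: left subtree has 2 nodes {pear, ivy}, right has 0 { }.
          Root pear: left subtree has 0 nodes { }, right has 1 {ivy}.

kale, ivy, pear, ash, reed, tulip, cedar, daisy, lime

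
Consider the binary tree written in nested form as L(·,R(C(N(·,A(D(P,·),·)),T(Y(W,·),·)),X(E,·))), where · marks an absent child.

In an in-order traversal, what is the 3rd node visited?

In-order visits the left subtree, then the node, then the right subtree.
At L: no left child.
Visit L.
At L: go right to R.
  At R: go left to C.
    At C: go left to N.
      At N: no left child.
      Visit N.
      At N: go right to A.
        At A: go left to D.
          At D: go left to P.
            P is a leaf — visit P.
          Visit D.
          At D: no right child.
        Visit A.
        At A: no right child.
    Visit C.
    At C: go right to T.
      At T: go left to Y.
        At Y: go left to W.
          W is a leaf — visit W.
        Visit Y.
        At Y: no right child.
      Visit T.
      At T: no right child.
  Visit R.
  At R: go right to X.
    At X: go left to E.
      E is a leaf — visit E.
    Visit X.
    At X: no right child.
Full in-order sequence: L, N, P, D, A, C, W, Y, T, R, E, X.

P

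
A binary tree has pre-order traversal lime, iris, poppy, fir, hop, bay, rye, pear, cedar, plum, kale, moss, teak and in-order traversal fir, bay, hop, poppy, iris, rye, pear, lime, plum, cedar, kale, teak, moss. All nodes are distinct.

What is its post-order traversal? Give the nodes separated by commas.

bay, hop, fir, poppy, pear, rye, iris, plum, teak, moss, kale, cedar, lime

The first element of pre-order is the root; it splits in-order into left and right subtrees.
Root lime: left subtree has 7 nodes {fir, bay, hop, poppy, iris, rye, pear}, right has 5 {plum, cedar, kale, teak, moss}.
  Root iris: left subtree has 4 nodes {fir, bay, hop, poppy}, right has 2 {rye, pear}.
    Root poppy: left subtree has 3 nodes {fir, bay, hop}, right has 0 { }.
      Root fir: left subtree has 0 nodes { }, right has 2 {bay, hop}.
        Root hop: left subtree has 1 node {bay}, right has 0 { }.
    Root rye: left subtree has 0 nodes { }, right has 1 {pear}.
  Root cedar: left subtree has 1 node {plum}, right has 3 {kale, teak, moss}.
    Root kale: left subtree has 0 nodes { }, right has 2 {teak, moss}.
      Root moss: left subtree has 1 node {teak}, right has 0 { }.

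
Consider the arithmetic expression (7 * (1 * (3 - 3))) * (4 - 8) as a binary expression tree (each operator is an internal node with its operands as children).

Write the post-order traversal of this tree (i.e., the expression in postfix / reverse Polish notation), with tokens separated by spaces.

7 1 3 3 - * * 4 8 - *

Post-order on an expression tree gives postfix notation: for each operator, emit left operand, right operand, then the operator.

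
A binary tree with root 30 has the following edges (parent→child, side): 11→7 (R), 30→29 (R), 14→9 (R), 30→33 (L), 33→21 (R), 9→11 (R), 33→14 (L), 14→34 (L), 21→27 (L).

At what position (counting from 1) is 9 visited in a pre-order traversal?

Pre-order visits the node, then its left subtree, then its right subtree.
Visit 30.
At 30: go left to 33.
  Visit 33.
  At 33: go left to 14.
    Visit 14.
    At 14: go left to 34.
      34 is a leaf — visit 34.
    At 14: go right to 9.
      Visit 9.
      At 9: no left child.
      At 9: go right to 11.
        Visit 11.
        At 11: no left child.
        At 11: go right to 7.
          7 is a leaf — visit 7.
  At 33: go right to 21.
    Visit 21.
    At 21: go left to 27.
      27 is a leaf — visit 27.
    At 21: no right child.
At 30: go right to 29.
  29 is a leaf — visit 29.
Full pre-order sequence: 30, 33, 14, 34, 9, 11, 7, 21, 27, 29.

5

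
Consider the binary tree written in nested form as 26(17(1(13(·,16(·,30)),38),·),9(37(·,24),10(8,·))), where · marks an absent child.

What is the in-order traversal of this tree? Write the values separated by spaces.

13 16 30 1 38 17 26 37 24 9 8 10

In-order visits the left subtree, then the node, then the right subtree.
At 26: go left to 17.
  At 17: go left to 1.
    At 1: go left to 13.
      At 13: no left child.
      Visit 13.
      At 13: go right to 16.
        At 16: no left child.
        Visit 16.
        At 16: go right to 30.
          30 is a leaf — visit 30.
    Visit 1.
    At 1: go right to 38.
      38 is a leaf — visit 38.
  Visit 17.
  At 17: no right child.
Visit 26.
At 26: go right to 9.
  At 9: go left to 37.
    At 37: no left child.
    Visit 37.
    At 37: go right to 24.
      24 is a leaf — visit 24.
  Visit 9.
  At 9: go right to 10.
    At 10: go left to 8.
      8 is a leaf — visit 8.
    Visit 10.
    At 10: no right child.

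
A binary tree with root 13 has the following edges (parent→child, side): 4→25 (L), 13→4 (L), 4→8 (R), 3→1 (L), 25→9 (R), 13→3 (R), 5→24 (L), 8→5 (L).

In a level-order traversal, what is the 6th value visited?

1

Level-order visits nodes level by level from the root, left to right within each level.
Level 0: 13
Level 1: 4, 3
Level 2: 25, 8, 1
Level 3: 9, 5
Level 4: 24
Full level-order sequence: 13, 4, 3, 25, 8, 1, 9, 5, 24.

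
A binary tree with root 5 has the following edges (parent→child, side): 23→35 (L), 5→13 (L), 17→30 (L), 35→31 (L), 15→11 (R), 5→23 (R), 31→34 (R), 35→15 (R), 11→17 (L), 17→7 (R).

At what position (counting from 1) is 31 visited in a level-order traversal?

Level-order visits nodes level by level from the root, left to right within each level.
Level 0: 5
Level 1: 13, 23
Level 2: 35
Level 3: 31, 15
Level 4: 34, 11
Level 5: 17
Level 6: 30, 7
Full level-order sequence: 5, 13, 23, 35, 31, 15, 34, 11, 17, 30, 7.

5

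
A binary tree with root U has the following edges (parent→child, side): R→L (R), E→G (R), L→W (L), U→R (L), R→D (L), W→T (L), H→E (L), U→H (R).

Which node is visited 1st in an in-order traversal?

D

In-order visits the left subtree, then the node, then the right subtree.
At U: go left to R.
  At R: go left to D.
    D is a leaf — visit D.
  Visit R.
  At R: go right to L.
    At L: go left to W.
      At W: go left to T.
        T is a leaf — visit T.
      Visit W.
      At W: no right child.
    Visit L.
    At L: no right child.
Visit U.
At U: go right to H.
  At H: go left to E.
    At E: no left child.
    Visit E.
    At E: go right to G.
      G is a leaf — visit G.
  Visit H.
  At H: no right child.
Full in-order sequence: D, R, T, W, L, U, E, G, H.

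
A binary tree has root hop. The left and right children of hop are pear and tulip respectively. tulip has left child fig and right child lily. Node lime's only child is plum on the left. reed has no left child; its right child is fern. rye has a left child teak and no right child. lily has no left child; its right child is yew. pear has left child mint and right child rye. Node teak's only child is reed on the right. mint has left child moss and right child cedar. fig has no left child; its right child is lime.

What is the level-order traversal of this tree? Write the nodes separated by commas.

hop, pear, tulip, mint, rye, fig, lily, moss, cedar, teak, lime, yew, reed, plum, fern

Level-order visits nodes level by level from the root, left to right within each level.
Level 0: hop
Level 1: pear, tulip
Level 2: mint, rye, fig, lily
Level 3: moss, cedar, teak, lime, yew
Level 4: reed, plum
Level 5: fern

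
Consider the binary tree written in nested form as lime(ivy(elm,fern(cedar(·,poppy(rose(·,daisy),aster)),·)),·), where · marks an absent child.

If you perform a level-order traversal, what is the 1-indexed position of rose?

Level-order visits nodes level by level from the root, left to right within each level.
Level 0: lime
Level 1: ivy
Level 2: elm, fern
Level 3: cedar
Level 4: poppy
Level 5: rose, aster
Level 6: daisy
Full level-order sequence: lime, ivy, elm, fern, cedar, poppy, rose, aster, daisy.

7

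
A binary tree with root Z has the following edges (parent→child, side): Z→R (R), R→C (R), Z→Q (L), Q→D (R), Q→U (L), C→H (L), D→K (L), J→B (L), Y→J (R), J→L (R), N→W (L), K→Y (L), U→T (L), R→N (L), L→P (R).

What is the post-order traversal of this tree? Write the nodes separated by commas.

T, U, B, P, L, J, Y, K, D, Q, W, N, H, C, R, Z

Post-order visits the left subtree, then the right subtree, then the node.
At Z: go left to Q.
  At Q: go left to U.
    At U: go left to T.
      T is a leaf — visit T.
    At U: no right child.
    Visit U.
  At Q: go right to D.
    At D: go left to K.
      At K: go left to Y.
        At Y: no left child.
        At Y: go right to J.
          At J: go left to B.
            B is a leaf — visit B.
          At J: go right to L.
            At L: no left child.
            At L: go right to P.
              P is a leaf — visit P.
            Visit L.
          Visit J.
        Visit Y.
      At K: no right child.
      Visit K.
    At D: no right child.
    Visit D.
  Visit Q.
At Z: go right to R.
  At R: go left to N.
    At N: go left to W.
      W is a leaf — visit W.
    At N: no right child.
    Visit N.
  At R: go right to C.
    At C: go left to H.
      H is a leaf — visit H.
    At C: no right child.
    Visit C.
  Visit R.
Visit Z.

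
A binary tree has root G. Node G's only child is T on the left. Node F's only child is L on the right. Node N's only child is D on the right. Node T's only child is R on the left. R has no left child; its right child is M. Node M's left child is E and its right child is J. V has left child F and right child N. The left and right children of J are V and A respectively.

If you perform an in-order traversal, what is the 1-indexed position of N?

In-order visits the left subtree, then the node, then the right subtree.
At G: go left to T.
  At T: go left to R.
    At R: no left child.
    Visit R.
    At R: go right to M.
      At M: go left to E.
        E is a leaf — visit E.
      Visit M.
      At M: go right to J.
        At J: go left to V.
          At V: go left to F.
            At F: no left child.
            Visit F.
            At F: go right to L.
              L is a leaf — visit L.
          Visit V.
          At V: go right to N.
            At N: no left child.
            Visit N.
            At N: go right to D.
              D is a leaf — visit D.
        Visit J.
        At J: go right to A.
          A is a leaf — visit A.
  Visit T.
  At T: no right child.
Visit G.
At G: no right child.
Full in-order sequence: R, E, M, F, L, V, N, D, J, A, T, G.

7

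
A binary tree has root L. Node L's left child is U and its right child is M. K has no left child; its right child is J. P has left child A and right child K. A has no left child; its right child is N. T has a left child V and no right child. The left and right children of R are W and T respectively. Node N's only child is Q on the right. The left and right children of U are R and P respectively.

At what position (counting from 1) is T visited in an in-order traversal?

In-order visits the left subtree, then the node, then the right subtree.
At L: go left to U.
  At U: go left to R.
    At R: go left to W.
      W is a leaf — visit W.
    Visit R.
    At R: go right to T.
      At T: go left to V.
        V is a leaf — visit V.
      Visit T.
      At T: no right child.
  Visit U.
  At U: go right to P.
    At P: go left to A.
      At A: no left child.
      Visit A.
      At A: go right to N.
        At N: no left child.
        Visit N.
        At N: go right to Q.
          Q is a leaf — visit Q.
    Visit P.
    At P: go right to K.
      At K: no left child.
      Visit K.
      At K: go right to J.
        J is a leaf — visit J.
Visit L.
At L: go right to M.
  M is a leaf — visit M.
Full in-order sequence: W, R, V, T, U, A, N, Q, P, K, J, L, M.

4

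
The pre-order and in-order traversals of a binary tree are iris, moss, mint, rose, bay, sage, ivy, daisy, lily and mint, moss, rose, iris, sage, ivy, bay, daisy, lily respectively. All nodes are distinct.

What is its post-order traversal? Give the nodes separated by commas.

mint, rose, moss, ivy, sage, lily, daisy, bay, iris

The first element of pre-order is the root; it splits in-order into left and right subtrees.
Root iris: left subtree has 3 nodes {mint, moss, rose}, right has 5 {sage, ivy, bay, daisy, lily}.
  Root moss: left subtree has 1 node {mint}, right has 1 {rose}.
  Root bay: left subtree has 2 nodes {sage, ivy}, right has 2 {daisy, lily}.
    Root sage: left subtree has 0 nodes { }, right has 1 {ivy}.
    Root daisy: left subtree has 0 nodes { }, right has 1 {lily}.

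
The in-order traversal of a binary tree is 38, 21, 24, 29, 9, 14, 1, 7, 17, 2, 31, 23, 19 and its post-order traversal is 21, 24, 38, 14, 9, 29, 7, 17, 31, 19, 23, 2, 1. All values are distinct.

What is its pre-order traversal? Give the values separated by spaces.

1 29 38 24 21 9 14 2 17 7 23 31 19

The last element of post-order is the root; it splits in-order into left and right subtrees.
Root 1: left subtree has 6 nodes {38, 21, 24, 29, 9, 14}, right has 6 {7, 17, 2, 31, 23, 19}.
  Root 29: left subtree has 3 nodes {38, 21, 24}, right has 2 {9, 14}.
    Root 38: left subtree has 0 nodes { }, right has 2 {21, 24}.
      Root 24: left subtree has 1 node {21}, right has 0 { }.
    Root 9: left subtree has 0 nodes { }, right has 1 {14}.
  Root 2: left subtree has 2 nodes {7, 17}, right has 3 {31, 23, 19}.
    Root 17: left subtree has 1 node {7}, right has 0 { }.
    Root 23: left subtree has 1 node {31}, right has 1 {19}.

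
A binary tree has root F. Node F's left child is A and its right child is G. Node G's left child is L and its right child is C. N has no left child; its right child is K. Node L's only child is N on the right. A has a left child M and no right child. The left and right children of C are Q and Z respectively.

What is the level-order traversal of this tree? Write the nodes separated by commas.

F, A, G, M, L, C, N, Q, Z, K

Level-order visits nodes level by level from the root, left to right within each level.
Level 0: F
Level 1: A, G
Level 2: M, L, C
Level 3: N, Q, Z
Level 4: K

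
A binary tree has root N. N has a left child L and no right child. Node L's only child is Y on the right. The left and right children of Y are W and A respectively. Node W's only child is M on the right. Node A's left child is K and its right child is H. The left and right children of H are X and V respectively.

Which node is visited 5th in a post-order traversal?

Post-order visits the left subtree, then the right subtree, then the node.
At N: go left to L.
  At L: no left child.
  At L: go right to Y.
    At Y: go left to W.
      At W: no left child.
      At W: go right to M.
        M is a leaf — visit M.
      Visit W.
    At Y: go right to A.
      At A: go left to K.
        K is a leaf — visit K.
      At A: go right to H.
        At H: go left to X.
          X is a leaf — visit X.
        At H: go right to V.
          V is a leaf — visit V.
        Visit H.
      Visit A.
    Visit Y.
  Visit L.
At N: no right child.
Visit N.
Full post-order sequence: M, W, K, X, V, H, A, Y, L, N.

V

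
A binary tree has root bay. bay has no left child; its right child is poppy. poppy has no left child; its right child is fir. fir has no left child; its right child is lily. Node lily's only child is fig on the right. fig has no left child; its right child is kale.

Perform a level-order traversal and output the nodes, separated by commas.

bay, poppy, fir, lily, fig, kale

Level-order visits nodes level by level from the root, left to right within each level.
Level 0: bay
Level 1: poppy
Level 2: fir
Level 3: lily
Level 4: fig
Level 5: kale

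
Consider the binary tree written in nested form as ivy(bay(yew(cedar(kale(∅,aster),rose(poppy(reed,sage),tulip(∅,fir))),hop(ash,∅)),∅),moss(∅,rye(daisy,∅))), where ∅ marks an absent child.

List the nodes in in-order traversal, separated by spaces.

In-order visits the left subtree, then the node, then the right subtree.
At ivy: go left to bay.
  At bay: go left to yew.
    At yew: go left to cedar.
      At cedar: go left to kale.
        At kale: no left child.
        Visit kale.
        At kale: go right to aster.
          aster is a leaf — visit aster.
      Visit cedar.
      At cedar: go right to rose.
        At rose: go left to poppy.
          At poppy: go left to reed.
            reed is a leaf — visit reed.
          Visit poppy.
          At poppy: go right to sage.
            sage is a leaf — visit sage.
        Visit rose.
        At rose: go right to tulip.
          At tulip: no left child.
          Visit tulip.
          At tulip: go right to fir.
            fir is a leaf — visit fir.
    Visit yew.
    At yew: go right to hop.
      At hop: go left to ash.
        ash is a leaf — visit ash.
      Visit hop.
      At hop: no right child.
  Visit bay.
  At bay: no right child.
Visit ivy.
At ivy: go right to moss.
  At moss: no left child.
  Visit moss.
  At moss: go right to rye.
    At rye: go left to daisy.
      daisy is a leaf — visit daisy.
    Visit rye.
    At rye: no right child.

kale aster cedar reed poppy sage rose tulip fir yew ash hop bay ivy moss daisy rye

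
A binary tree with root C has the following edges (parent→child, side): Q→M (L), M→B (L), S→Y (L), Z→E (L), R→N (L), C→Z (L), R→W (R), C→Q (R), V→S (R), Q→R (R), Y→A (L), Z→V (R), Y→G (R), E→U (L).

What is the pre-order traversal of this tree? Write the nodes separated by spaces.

Pre-order visits the node, then its left subtree, then its right subtree.
Visit C.
At C: go left to Z.
  Visit Z.
  At Z: go left to E.
    Visit E.
    At E: go left to U.
      U is a leaf — visit U.
    At E: no right child.
  At Z: go right to V.
    Visit V.
    At V: no left child.
    At V: go right to S.
      Visit S.
      At S: go left to Y.
        Visit Y.
        At Y: go left to A.
          A is a leaf — visit A.
        At Y: go right to G.
          G is a leaf — visit G.
      At S: no right child.
At C: go right to Q.
  Visit Q.
  At Q: go left to M.
    Visit M.
    At M: go left to B.
      B is a leaf — visit B.
    At M: no right child.
  At Q: go right to R.
    Visit R.
    At R: go left to N.
      N is a leaf — visit N.
    At R: go right to W.
      W is a leaf — visit W.

C Z E U V S Y A G Q M B R N W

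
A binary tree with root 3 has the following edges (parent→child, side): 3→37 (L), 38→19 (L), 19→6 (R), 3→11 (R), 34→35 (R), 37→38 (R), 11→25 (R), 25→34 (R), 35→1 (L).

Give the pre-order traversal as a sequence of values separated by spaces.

Pre-order visits the node, then its left subtree, then its right subtree.
Visit 3.
At 3: go left to 37.
  Visit 37.
  At 37: no left child.
  At 37: go right to 38.
    Visit 38.
    At 38: go left to 19.
      Visit 19.
      At 19: no left child.
      At 19: go right to 6.
        6 is a leaf — visit 6.
    At 38: no right child.
At 3: go right to 11.
  Visit 11.
  At 11: no left child.
  At 11: go right to 25.
    Visit 25.
    At 25: no left child.
    At 25: go right to 34.
      Visit 34.
      At 34: no left child.
      At 34: go right to 35.
        Visit 35.
        At 35: go left to 1.
          1 is a leaf — visit 1.
        At 35: no right child.

3 37 38 19 6 11 25 34 35 1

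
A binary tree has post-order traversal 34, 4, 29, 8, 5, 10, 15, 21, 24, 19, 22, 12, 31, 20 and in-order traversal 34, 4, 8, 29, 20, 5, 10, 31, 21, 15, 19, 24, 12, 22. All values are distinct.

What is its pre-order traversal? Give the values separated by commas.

The last element of post-order is the root; it splits in-order into left and right subtrees.
Root 20: left subtree has 4 nodes {34, 4, 8, 29}, right has 9 {5, 10, 31, 21, 15, 19, 24, 12, 22}.
  Root 8: left subtree has 2 nodes {34, 4}, right has 1 {29}.
    Root 4: left subtree has 1 node {34}, right has 0 { }.
  Root 31: left subtree has 2 nodes {5, 10}, right has 6 {21, 15, 19, 24, 12, 22}.
    Root 10: left subtree has 1 node {5}, right has 0 { }.
    Root 12: left subtree has 4 nodes {21, 15, 19, 24}, right has 1 {22}.
      Root 19: left subtree has 2 nodes {21, 15}, right has 1 {24}.
        Root 21: left subtree has 0 nodes { }, right has 1 {15}.

20, 8, 4, 34, 29, 31, 10, 5, 12, 19, 21, 15, 24, 22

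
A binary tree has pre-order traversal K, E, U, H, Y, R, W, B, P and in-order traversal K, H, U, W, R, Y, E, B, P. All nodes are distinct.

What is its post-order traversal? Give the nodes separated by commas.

The first element of pre-order is the root; it splits in-order into left and right subtrees.
Root K: left subtree has 0 nodes { }, right has 8 {H, U, W, R, Y, E, B, P}.
  Root E: left subtree has 5 nodes {H, U, W, R, Y}, right has 2 {B, P}.
    Root U: left subtree has 1 node {H}, right has 3 {W, R, Y}.
      Root Y: left subtree has 2 nodes {W, R}, right has 0 { }.
        Root R: left subtree has 1 node {W}, right has 0 { }.
    Root B: left subtree has 0 nodes { }, right has 1 {P}.

H, W, R, Y, U, P, B, E, K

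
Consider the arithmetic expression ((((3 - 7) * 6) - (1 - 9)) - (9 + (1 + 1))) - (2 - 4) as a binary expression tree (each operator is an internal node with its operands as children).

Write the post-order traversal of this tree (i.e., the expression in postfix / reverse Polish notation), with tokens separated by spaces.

3 7 - 6 * 1 9 - - 9 1 1 + + - 2 4 - -

Post-order on an expression tree gives postfix notation: for each operator, emit left operand, right operand, then the operator.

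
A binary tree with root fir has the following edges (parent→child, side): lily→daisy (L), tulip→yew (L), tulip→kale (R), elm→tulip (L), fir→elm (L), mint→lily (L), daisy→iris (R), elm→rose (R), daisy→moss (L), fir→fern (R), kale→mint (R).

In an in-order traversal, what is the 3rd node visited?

In-order visits the left subtree, then the node, then the right subtree.
At fir: go left to elm.
  At elm: go left to tulip.
    At tulip: go left to yew.
      yew is a leaf — visit yew.
    Visit tulip.
    At tulip: go right to kale.
      At kale: no left child.
      Visit kale.
      At kale: go right to mint.
        At mint: go left to lily.
          At lily: go left to daisy.
            At daisy: go left to moss.
              moss is a leaf — visit moss.
            Visit daisy.
            At daisy: go right to iris.
              iris is a leaf — visit iris.
          Visit lily.
          At lily: no right child.
        Visit mint.
        At mint: no right child.
  Visit elm.
  At elm: go right to rose.
    rose is a leaf — visit rose.
Visit fir.
At fir: go right to fern.
  fern is a leaf — visit fern.
Full in-order sequence: yew, tulip, kale, moss, daisy, iris, lily, mint, elm, rose, fir, fern.

kale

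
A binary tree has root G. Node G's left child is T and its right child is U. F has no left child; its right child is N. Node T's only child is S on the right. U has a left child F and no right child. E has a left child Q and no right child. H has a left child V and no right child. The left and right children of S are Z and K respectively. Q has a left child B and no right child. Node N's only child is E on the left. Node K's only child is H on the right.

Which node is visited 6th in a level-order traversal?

Z

Level-order visits nodes level by level from the root, left to right within each level.
Level 0: G
Level 1: T, U
Level 2: S, F
Level 3: Z, K, N
Level 4: H, E
Level 5: V, Q
Level 6: B
Full level-order sequence: G, T, U, S, F, Z, K, N, H, E, V, Q, B.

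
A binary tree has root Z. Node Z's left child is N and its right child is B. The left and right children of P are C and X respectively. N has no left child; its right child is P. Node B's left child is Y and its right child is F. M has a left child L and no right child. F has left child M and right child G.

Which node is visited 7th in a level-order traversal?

C

Level-order visits nodes level by level from the root, left to right within each level.
Level 0: Z
Level 1: N, B
Level 2: P, Y, F
Level 3: C, X, M, G
Level 4: L
Full level-order sequence: Z, N, B, P, Y, F, C, X, M, G, L.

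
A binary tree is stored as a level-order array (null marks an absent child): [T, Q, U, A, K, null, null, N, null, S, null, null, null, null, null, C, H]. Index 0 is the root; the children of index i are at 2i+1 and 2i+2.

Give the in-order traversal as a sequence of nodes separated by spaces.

In-order visits the left subtree, then the node, then the right subtree.
At T: go left to Q.
  At Q: go left to A.
    At A: go left to N.
      At N: go left to C.
        C is a leaf — visit C.
      Visit N.
      At N: go right to H.
        H is a leaf — visit H.
    Visit A.
    At A: no right child.
  Visit Q.
  At Q: go right to K.
    At K: go left to S.
      S is a leaf — visit S.
    Visit K.
    At K: no right child.
Visit T.
At T: go right to U.
  U is a leaf — visit U.

C N H A Q S K T U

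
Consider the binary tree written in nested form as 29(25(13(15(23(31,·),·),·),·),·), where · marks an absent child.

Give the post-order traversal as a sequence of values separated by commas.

Post-order visits the left subtree, then the right subtree, then the node.
At 29: go left to 25.
  At 25: go left to 13.
    At 13: go left to 15.
      At 15: go left to 23.
        At 23: go left to 31.
          31 is a leaf — visit 31.
        At 23: no right child.
        Visit 23.
      At 15: no right child.
      Visit 15.
    At 13: no right child.
    Visit 13.
  At 25: no right child.
  Visit 25.
At 29: no right child.
Visit 29.

31, 23, 15, 13, 25, 29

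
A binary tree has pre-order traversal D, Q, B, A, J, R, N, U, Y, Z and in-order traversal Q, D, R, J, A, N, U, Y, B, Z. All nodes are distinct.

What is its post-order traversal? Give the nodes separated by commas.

The first element of pre-order is the root; it splits in-order into left and right subtrees.
Root D: left subtree has 1 node {Q}, right has 8 {R, J, A, N, U, Y, B, Z}.
  Root B: left subtree has 6 nodes {R, J, A, N, U, Y}, right has 1 {Z}.
    Root A: left subtree has 2 nodes {R, J}, right has 3 {N, U, Y}.
      Root J: left subtree has 1 node {R}, right has 0 { }.
      Root N: left subtree has 0 nodes { }, right has 2 {U, Y}.
        Root U: left subtree has 0 nodes { }, right has 1 {Y}.

Q, R, J, Y, U, N, A, Z, B, D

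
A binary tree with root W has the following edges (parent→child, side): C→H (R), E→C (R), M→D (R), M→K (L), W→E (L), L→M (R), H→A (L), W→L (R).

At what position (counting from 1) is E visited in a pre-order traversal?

Pre-order visits the node, then its left subtree, then its right subtree.
Visit W.
At W: go left to E.
  Visit E.
  At E: no left child.
  At E: go right to C.
    Visit C.
    At C: no left child.
    At C: go right to H.
      Visit H.
      At H: go left to A.
        A is a leaf — visit A.
      At H: no right child.
At W: go right to L.
  Visit L.
  At L: no left child.
  At L: go right to M.
    Visit M.
    At M: go left to K.
      K is a leaf — visit K.
    At M: go right to D.
      D is a leaf — visit D.
Full pre-order sequence: W, E, C, H, A, L, M, K, D.

2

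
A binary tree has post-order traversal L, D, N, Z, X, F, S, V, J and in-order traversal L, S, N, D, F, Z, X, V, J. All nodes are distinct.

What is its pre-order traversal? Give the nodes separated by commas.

The last element of post-order is the root; it splits in-order into left and right subtrees.
Root J: left subtree has 8 nodes {L, S, N, D, F, Z, X, V}, right has 0 { }.
  Root V: left subtree has 7 nodes {L, S, N, D, F, Z, X}, right has 0 { }.
    Root S: left subtree has 1 node {L}, right has 5 {N, D, F, Z, X}.
      Root F: left subtree has 2 nodes {N, D}, right has 2 {Z, X}.
        Root N: left subtree has 0 nodes { }, right has 1 {D}.
        Root X: left subtree has 1 node {Z}, right has 0 { }.

J, V, S, L, F, N, D, X, Z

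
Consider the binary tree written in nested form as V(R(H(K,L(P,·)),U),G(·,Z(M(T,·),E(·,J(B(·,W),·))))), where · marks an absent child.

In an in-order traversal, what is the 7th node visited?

In-order visits the left subtree, then the node, then the right subtree.
At V: go left to R.
  At R: go left to H.
    At H: go left to K.
      K is a leaf — visit K.
    Visit H.
    At H: go right to L.
      At L: go left to P.
        P is a leaf — visit P.
      Visit L.
      At L: no right child.
  Visit R.
  At R: go right to U.
    U is a leaf — visit U.
Visit V.
At V: go right to G.
  At G: no left child.
  Visit G.
  At G: go right to Z.
    At Z: go left to M.
      At M: go left to T.
        T is a leaf — visit T.
      Visit M.
      At M: no right child.
    Visit Z.
    At Z: go right to E.
      At E: no left child.
      Visit E.
      At E: go right to J.
        At J: go left to B.
          At B: no left child.
          Visit B.
          At B: go right to W.
            W is a leaf — visit W.
        Visit J.
        At J: no right child.
Full in-order sequence: K, H, P, L, R, U, V, G, T, M, Z, E, B, W, J.

V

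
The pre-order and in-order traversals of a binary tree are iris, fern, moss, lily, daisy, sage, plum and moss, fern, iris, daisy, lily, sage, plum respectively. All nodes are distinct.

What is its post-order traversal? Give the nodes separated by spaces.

moss fern daisy plum sage lily iris

The first element of pre-order is the root; it splits in-order into left and right subtrees.
Root iris: left subtree has 2 nodes {moss, fern}, right has 4 {daisy, lily, sage, plum}.
  Root fern: left subtree has 1 node {moss}, right has 0 { }.
  Root lily: left subtree has 1 node {daisy}, right has 2 {sage, plum}.
    Root sage: left subtree has 0 nodes { }, right has 1 {plum}.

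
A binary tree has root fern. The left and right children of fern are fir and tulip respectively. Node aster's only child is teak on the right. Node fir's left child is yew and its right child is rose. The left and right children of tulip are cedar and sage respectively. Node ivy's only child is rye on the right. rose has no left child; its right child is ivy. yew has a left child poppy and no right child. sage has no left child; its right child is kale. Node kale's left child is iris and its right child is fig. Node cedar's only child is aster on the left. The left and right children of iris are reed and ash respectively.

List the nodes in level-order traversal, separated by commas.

Level-order visits nodes level by level from the root, left to right within each level.
Level 0: fern
Level 1: fir, tulip
Level 2: yew, rose, cedar, sage
Level 3: poppy, ivy, aster, kale
Level 4: rye, teak, iris, fig
Level 5: reed, ash

fern, fir, tulip, yew, rose, cedar, sage, poppy, ivy, aster, kale, rye, teak, iris, fig, reed, ash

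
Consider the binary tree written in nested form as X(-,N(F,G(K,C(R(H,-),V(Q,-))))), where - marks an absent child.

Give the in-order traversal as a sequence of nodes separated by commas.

In-order visits the left subtree, then the node, then the right subtree.
At X: no left child.
Visit X.
At X: go right to N.
  At N: go left to F.
    F is a leaf — visit F.
  Visit N.
  At N: go right to G.
    At G: go left to K.
      K is a leaf — visit K.
    Visit G.
    At G: go right to C.
      At C: go left to R.
        At R: go left to H.
          H is a leaf — visit H.
        Visit R.
        At R: no right child.
      Visit C.
      At C: go right to V.
        At V: go left to Q.
          Q is a leaf — visit Q.
        Visit V.
        At V: no right child.

X, F, N, K, G, H, R, C, Q, V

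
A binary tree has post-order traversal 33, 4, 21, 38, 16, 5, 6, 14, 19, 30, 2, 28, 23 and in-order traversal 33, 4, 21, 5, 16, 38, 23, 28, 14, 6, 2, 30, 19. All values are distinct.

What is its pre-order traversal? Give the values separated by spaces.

23 5 21 4 33 16 38 28 2 14 6 30 19

The last element of post-order is the root; it splits in-order into left and right subtrees.
Root 23: left subtree has 6 nodes {33, 4, 21, 5, 16, 38}, right has 6 {28, 14, 6, 2, 30, 19}.
  Root 5: left subtree has 3 nodes {33, 4, 21}, right has 2 {16, 38}.
    Root 21: left subtree has 2 nodes {33, 4}, right has 0 { }.
      Root 4: left subtree has 1 node {33}, right has 0 { }.
    Root 16: left subtree has 0 nodes { }, right has 1 {38}.
  Root 28: left subtree has 0 nodes { }, right has 5 {14, 6, 2, 30, 19}.
    Root 2: left subtree has 2 nodes {14, 6}, right has 2 {30, 19}.
      Root 14: left subtree has 0 nodes { }, right has 1 {6}.
      Root 30: left subtree has 0 nodes { }, right has 1 {19}.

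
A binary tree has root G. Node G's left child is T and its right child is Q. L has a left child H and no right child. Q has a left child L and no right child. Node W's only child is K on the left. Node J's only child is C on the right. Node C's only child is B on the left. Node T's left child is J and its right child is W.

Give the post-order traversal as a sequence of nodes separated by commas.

B, C, J, K, W, T, H, L, Q, G

Post-order visits the left subtree, then the right subtree, then the node.
At G: go left to T.
  At T: go left to J.
    At J: no left child.
    At J: go right to C.
      At C: go left to B.
        B is a leaf — visit B.
      At C: no right child.
      Visit C.
    Visit J.
  At T: go right to W.
    At W: go left to K.
      K is a leaf — visit K.
    At W: no right child.
    Visit W.
  Visit T.
At G: go right to Q.
  At Q: go left to L.
    At L: go left to H.
      H is a leaf — visit H.
    At L: no right child.
    Visit L.
  At Q: no right child.
  Visit Q.
Visit G.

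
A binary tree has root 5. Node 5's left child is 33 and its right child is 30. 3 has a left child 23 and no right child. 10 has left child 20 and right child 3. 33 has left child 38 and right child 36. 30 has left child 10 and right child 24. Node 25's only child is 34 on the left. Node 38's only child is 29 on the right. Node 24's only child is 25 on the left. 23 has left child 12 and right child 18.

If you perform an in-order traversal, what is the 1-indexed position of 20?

6

In-order visits the left subtree, then the node, then the right subtree.
At 5: go left to 33.
  At 33: go left to 38.
    At 38: no left child.
    Visit 38.
    At 38: go right to 29.
      29 is a leaf — visit 29.
  Visit 33.
  At 33: go right to 36.
    36 is a leaf — visit 36.
Visit 5.
At 5: go right to 30.
  At 30: go left to 10.
    At 10: go left to 20.
      20 is a leaf — visit 20.
    Visit 10.
    At 10: go right to 3.
      At 3: go left to 23.
        At 23: go left to 12.
          12 is a leaf — visit 12.
        Visit 23.
        At 23: go right to 18.
          18 is a leaf — visit 18.
      Visit 3.
      At 3: no right child.
  Visit 30.
  At 30: go right to 24.
    At 24: go left to 25.
      At 25: go left to 34.
        34 is a leaf — visit 34.
      Visit 25.
      At 25: no right child.
    Visit 24.
    At 24: no right child.
Full in-order sequence: 38, 29, 33, 36, 5, 20, 10, 12, 23, 18, 3, 30, 34, 25, 24.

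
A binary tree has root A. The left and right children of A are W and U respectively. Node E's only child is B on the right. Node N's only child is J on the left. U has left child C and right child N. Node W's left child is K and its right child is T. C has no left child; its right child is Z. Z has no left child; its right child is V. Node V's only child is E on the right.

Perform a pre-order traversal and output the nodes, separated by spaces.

A W K T U C Z V E B N J

Pre-order visits the node, then its left subtree, then its right subtree.
Visit A.
At A: go left to W.
  Visit W.
  At W: go left to K.
    K is a leaf — visit K.
  At W: go right to T.
    T is a leaf — visit T.
At A: go right to U.
  Visit U.
  At U: go left to C.
    Visit C.
    At C: no left child.
    At C: go right to Z.
      Visit Z.
      At Z: no left child.
      At Z: go right to V.
        Visit V.
        At V: no left child.
        At V: go right to E.
          Visit E.
          At E: no left child.
          At E: go right to B.
            B is a leaf — visit B.
  At U: go right to N.
    Visit N.
    At N: go left to J.
      J is a leaf — visit J.
    At N: no right child.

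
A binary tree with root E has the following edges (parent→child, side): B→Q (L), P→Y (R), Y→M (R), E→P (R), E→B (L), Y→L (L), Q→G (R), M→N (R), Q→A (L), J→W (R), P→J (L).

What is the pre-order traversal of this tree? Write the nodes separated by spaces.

Pre-order visits the node, then its left subtree, then its right subtree.
Visit E.
At E: go left to B.
  Visit B.
  At B: go left to Q.
    Visit Q.
    At Q: go left to A.
      A is a leaf — visit A.
    At Q: go right to G.
      G is a leaf — visit G.
  At B: no right child.
At E: go right to P.
  Visit P.
  At P: go left to J.
    Visit J.
    At J: no left child.
    At J: go right to W.
      W is a leaf — visit W.
  At P: go right to Y.
    Visit Y.
    At Y: go left to L.
      L is a leaf — visit L.
    At Y: go right to M.
      Visit M.
      At M: no left child.
      At M: go right to N.
        N is a leaf — visit N.

E B Q A G P J W Y L M N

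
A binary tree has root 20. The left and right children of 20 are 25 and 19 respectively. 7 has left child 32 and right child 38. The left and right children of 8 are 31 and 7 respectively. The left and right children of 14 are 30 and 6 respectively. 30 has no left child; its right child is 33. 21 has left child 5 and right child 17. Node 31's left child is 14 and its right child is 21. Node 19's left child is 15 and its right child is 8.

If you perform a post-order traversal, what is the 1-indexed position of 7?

Post-order visits the left subtree, then the right subtree, then the node.
At 20: go left to 25.
  25 is a leaf — visit 25.
At 20: go right to 19.
  At 19: go left to 15.
    15 is a leaf — visit 15.
  At 19: go right to 8.
    At 8: go left to 31.
      At 31: go left to 14.
        At 14: go left to 30.
          At 30: no left child.
          At 30: go right to 33.
            33 is a leaf — visit 33.
          Visit 30.
        At 14: go right to 6.
          6 is a leaf — visit 6.
        Visit 14.
      At 31: go right to 21.
        At 21: go left to 5.
          5 is a leaf — visit 5.
        At 21: go right to 17.
          17 is a leaf — visit 17.
        Visit 21.
      Visit 31.
    At 8: go right to 7.
      At 7: go left to 32.
        32 is a leaf — visit 32.
      At 7: go right to 38.
        38 is a leaf — visit 38.
      Visit 7.
    Visit 8.
  Visit 19.
Visit 20.
Full post-order sequence: 25, 15, 33, 30, 6, 14, 5, 17, 21, 31, 32, 38, 7, 8, 19, 20.

13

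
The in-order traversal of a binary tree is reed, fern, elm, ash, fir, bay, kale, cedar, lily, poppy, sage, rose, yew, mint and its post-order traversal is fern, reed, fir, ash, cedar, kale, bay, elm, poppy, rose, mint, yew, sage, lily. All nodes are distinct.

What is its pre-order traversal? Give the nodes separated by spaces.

lily elm reed fern bay ash fir kale cedar sage poppy yew rose mint

The last element of post-order is the root; it splits in-order into left and right subtrees.
Root lily: left subtree has 8 nodes {reed, fern, elm, ash, fir, bay, kale, cedar}, right has 5 {poppy, sage, rose, yew, mint}.
  Root elm: left subtree has 2 nodes {reed, fern}, right has 5 {ash, fir, bay, kale, cedar}.
    Root reed: left subtree has 0 nodes { }, right has 1 {fern}.
    Root bay: left subtree has 2 nodes {ash, fir}, right has 2 {kale, cedar}.
      Root ash: left subtree has 0 nodes { }, right has 1 {fir}.
      Root kale: left subtree has 0 nodes { }, right has 1 {cedar}.
  Root sage: left subtree has 1 node {poppy}, right has 3 {rose, yew, mint}.
    Root yew: left subtree has 1 node {rose}, right has 1 {mint}.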